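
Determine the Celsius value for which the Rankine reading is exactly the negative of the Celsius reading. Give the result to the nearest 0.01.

Let C be the Celsius reading. The Rankine reading is R = 1.8·C + 491.67.
Require R = -1·C: 1.8·C + 491.67 = -1·C.
(2.8)·C = -491.67  ⇒  C = -175.60.

-175.60°C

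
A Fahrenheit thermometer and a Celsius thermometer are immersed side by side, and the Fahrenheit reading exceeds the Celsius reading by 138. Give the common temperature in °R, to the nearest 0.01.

730.17°R

Let x be the Fahrenheit reading; then the Celsius reading is 5/9·x - 17.7778.
(5/9·x - 17.7778) - x = -138  ⇒  (-4/9)·x = -120.222  ⇒  x = 270.5000°F.
In Celsius: (270.5 - 32) × 5/9 = 132.5000°C.
In Rankine: 132.5000 × 1.8 + 491.67 = 730.17°R.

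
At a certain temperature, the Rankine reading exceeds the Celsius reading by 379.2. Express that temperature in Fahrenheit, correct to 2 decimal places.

Let x be the Rankine reading; then the Celsius reading is 5/9·x - 273.15.
(5/9·x - 273.15) - x = -379.2  ⇒  (-4/9)·x = -106.05  ⇒  x = 238.6125°R.
In Celsius: (238.6125 - 491.67) × 5/9 = -140.5875°C.
In Fahrenheit: -140.5875 × 1.8 + 32 = -221.06°F.

-221.06°F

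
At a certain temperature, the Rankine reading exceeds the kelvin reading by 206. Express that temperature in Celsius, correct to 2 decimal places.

-15.65°C

Let x be the kelvin reading; then the Rankine reading is 1.8·x.
(1.8·x) - x = 206  ⇒  (0.8)·x = 206  ⇒  x = 257.5000 K.
In Celsius: 257.5 - 273.15 = -15.65°C.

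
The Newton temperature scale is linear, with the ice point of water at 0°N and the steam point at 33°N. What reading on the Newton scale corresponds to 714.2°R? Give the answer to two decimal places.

40.80°N

First in Celsius: (714.2 - 491.67) × 5/9 = 123.6278°C.
Linearly onto the Newton scale: 0 + (123.6278 / 100) × (33 - 0) = 40.80°N.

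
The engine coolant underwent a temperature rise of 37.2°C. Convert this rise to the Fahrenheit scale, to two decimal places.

66.96°F

For a temperature interval the offset drops out; only the factor 1.8 applies.
37.2 × 1.8 = 66.96.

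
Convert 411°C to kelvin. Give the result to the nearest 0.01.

In kelvin: 411.0000 + 273.15 = 684.15 K.

684.15 K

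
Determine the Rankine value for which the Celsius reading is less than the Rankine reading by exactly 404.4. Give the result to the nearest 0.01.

295.31°R

Let R be the Rankine reading. The Celsius reading is C = 5/9·R - 273.15.
Require C - R = -404.4: (-4/9)·R - 273.15 = -404.4.
R = (-404.4 + 273.15) / (-4/9) = 295.31.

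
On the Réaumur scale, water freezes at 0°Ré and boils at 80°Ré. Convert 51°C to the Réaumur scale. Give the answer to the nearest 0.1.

40.8°Ré

Linearly onto the Réaumur scale: 0 + (51.0000 / 100) × (80 - 0) = 40.8°Ré.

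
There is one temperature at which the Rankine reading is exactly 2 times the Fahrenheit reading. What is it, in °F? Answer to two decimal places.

Let F be the Fahrenheit reading. The Rankine reading is R = 1·F + 459.67.
Require R = 2·F: 1·F + 459.67 = 2·F.
(-1)·F = -459.67  ⇒  F = 459.67.

459.67°F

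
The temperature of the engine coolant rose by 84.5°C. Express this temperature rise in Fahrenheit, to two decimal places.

An interval of 1°C corresponds to 1.8°F.
84.5 × 1.8 = 152.10.

152.10°F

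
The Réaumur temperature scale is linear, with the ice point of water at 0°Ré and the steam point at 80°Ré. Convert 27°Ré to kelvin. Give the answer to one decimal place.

306.9 K

Linear interpolation between the fixed points: C = (27 - 0) × 100 / (80 - 0) = 33.7500°C.
Then 33.7500 + 273.15 = 306.9 K.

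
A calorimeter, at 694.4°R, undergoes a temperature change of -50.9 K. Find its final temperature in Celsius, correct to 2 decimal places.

61.73°C

Initial temperature in Celsius: (694.4 - 491.67) × 5/9 = 112.6278°C.
The 50.9 K change is an interval; Kelvin and Celsius degrees are the same size, so ΔC = -50.9°C.
Final Celsius temperature: 112.6278 - 50.9000 = 61.7278°C.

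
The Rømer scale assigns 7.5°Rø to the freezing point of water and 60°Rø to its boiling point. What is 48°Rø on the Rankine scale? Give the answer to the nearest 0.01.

630.53°R

Linear interpolation between the fixed points: C = (48 - 7.5) × 100 / (60 - 7.5) = 77.1429°C.
Then 77.1429 × 1.8 + 491.67 = 630.53°R.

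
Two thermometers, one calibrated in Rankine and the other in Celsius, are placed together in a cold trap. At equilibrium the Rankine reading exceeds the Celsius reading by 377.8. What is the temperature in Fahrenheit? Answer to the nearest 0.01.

-224.21°F

Let x be the Rankine reading; then the Celsius reading is 5/9·x - 273.15.
(5/9·x - 273.15) - x = -377.8  ⇒  (-4/9)·x = -104.65  ⇒  x = 235.4625°R.
In Celsius: (235.4625 - 491.67) × 5/9 = -142.3375°C.
In Fahrenheit: -142.3375 × 1.8 + 32 = -224.21°F.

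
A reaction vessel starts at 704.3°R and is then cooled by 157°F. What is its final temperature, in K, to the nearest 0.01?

304.06 K

Initial temperature in Celsius: (704.3 - 491.67) × 5/9 = 118.1278°C.
The 157°F change is an interval, so only the factor 5/9 applies: -157 × 5/9 = -87.2222°C.
Final Celsius temperature: 118.1278 - 87.2222 = 30.9056°C.
In kelvin: 30.9056 + 273.15 = 304.06 K.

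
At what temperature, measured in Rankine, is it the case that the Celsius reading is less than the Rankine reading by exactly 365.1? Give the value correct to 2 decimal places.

206.89°R

Let R be the Rankine reading. The Celsius reading is C = 5/9·R - 273.15.
Require C - R = -365.1: (-4/9)·R - 273.15 = -365.1.
R = (-365.1 + 273.15) / (-4/9) = 206.89.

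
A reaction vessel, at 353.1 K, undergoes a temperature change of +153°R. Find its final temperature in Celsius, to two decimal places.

Initial temperature in Celsius: 353.1 - 273.15 = 79.9500°C.
The 153°R change is an interval, so only the factor 5/9 applies: +153 × 5/9 = +85.0000°C.
Final Celsius temperature: 79.9500 + 85.0000 = 164.9500°C.

164.95°C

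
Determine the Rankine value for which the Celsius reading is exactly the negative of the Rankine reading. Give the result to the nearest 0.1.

Let R be the Rankine reading. The Celsius reading is C = 5/9·R - 273.15.
Require C = -1·R: 5/9·R - 273.15 = -1·R.
(14/9)·R = 273.15  ⇒  R = 175.6.

175.6°R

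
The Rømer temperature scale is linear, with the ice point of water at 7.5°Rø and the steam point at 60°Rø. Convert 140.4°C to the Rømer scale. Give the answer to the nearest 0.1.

81.2°Rø

Linearly onto the Rømer scale: 7.5 + (140.4000 / 100) × (60 - 7.5) = 81.2°Rø.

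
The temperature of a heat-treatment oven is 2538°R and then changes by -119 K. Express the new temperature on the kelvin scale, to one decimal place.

1291.0 K

Initial temperature in Celsius: (2538 - 491.67) × 5/9 = 1136.8500°C.
The 119 K change is an interval; Kelvin and Celsius degrees are the same size, so ΔC = -119°C.
Final Celsius temperature: 1136.8500 - 119.0000 = 1017.8500°C.
In kelvin: 1017.8500 + 273.15 = 1291.0 K.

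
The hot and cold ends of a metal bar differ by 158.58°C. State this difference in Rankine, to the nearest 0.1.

285.4°R

For a temperature interval the offset drops out; only the factor 1.8 applies.
158.58 × 1.8 = 285.4.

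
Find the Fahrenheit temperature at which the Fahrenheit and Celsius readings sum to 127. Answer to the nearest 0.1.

93.1°F

Let F be the Fahrenheit reading. The Celsius reading is C = 5/9·F - 17.7778.
Require F + C = 127: (14/9)·F - 17.7778 = 127.
F = (127 + 17.7778) / (14/9) = 93.1.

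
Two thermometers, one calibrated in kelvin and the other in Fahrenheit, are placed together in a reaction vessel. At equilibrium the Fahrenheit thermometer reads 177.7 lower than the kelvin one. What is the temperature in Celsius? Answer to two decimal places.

79.31°C

Let x be the kelvin reading; then the Fahrenheit reading is 1.8·x - 459.67.
(1.8·x - 459.67) - x = -177.7  ⇒  (0.8)·x = 281.97  ⇒  x = 352.4625 K.
In Celsius: 352.4625 - 273.15 = 79.31°C.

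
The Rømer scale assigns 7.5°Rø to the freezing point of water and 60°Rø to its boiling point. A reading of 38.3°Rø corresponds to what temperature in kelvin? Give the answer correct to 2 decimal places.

Linear interpolation between the fixed points: C = (38.3 - 7.5) × 100 / (60 - 7.5) = 58.6667°C.
Then 58.6667 + 273.15 = 331.82 K.

331.82 K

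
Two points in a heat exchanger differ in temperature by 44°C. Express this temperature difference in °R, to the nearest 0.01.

An interval of 1°C corresponds to 1.8°R.
44 × 1.8 = 79.20.

79.20°R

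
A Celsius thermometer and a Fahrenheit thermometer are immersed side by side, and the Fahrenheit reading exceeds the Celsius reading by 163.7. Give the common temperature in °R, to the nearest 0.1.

Let x be the Celsius reading; then the Fahrenheit reading is 1.8·x + 32.
(1.8·x + 32) - x = 163.7  ⇒  (0.8)·x = 131.7  ⇒  x = 164.6250°C.
In Rankine: 164.6250 × 1.8 + 491.67 = 788.0°R.

788.0°R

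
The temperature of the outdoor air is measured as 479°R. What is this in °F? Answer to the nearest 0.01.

19.33°F

In Celsius: (479 - 491.67) × 5/9 = -7.0389°C.
In Fahrenheit: -7.0389 × 1.8 + 32 = 19.33°F.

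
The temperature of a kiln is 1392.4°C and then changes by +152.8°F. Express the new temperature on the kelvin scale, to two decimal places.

1750.44 K

The 152.8°F change is an interval, so only the factor 5/9 applies: +152.8 × 5/9 = +84.8889°C.
Final Celsius temperature: 1392.4000 + 84.8889 = 1477.2889°C.
In kelvin: 1477.2889 + 273.15 = 1750.44 K.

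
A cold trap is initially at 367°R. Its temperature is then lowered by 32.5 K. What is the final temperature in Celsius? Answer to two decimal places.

-101.76°C

Initial temperature in Celsius: (367 - 491.67) × 5/9 = -69.2611°C.
The 32.5 K change is an interval; Kelvin and Celsius degrees are the same size, so ΔC = -32.5°C.
Final Celsius temperature: -69.2611 - 32.5000 = -101.7611°C.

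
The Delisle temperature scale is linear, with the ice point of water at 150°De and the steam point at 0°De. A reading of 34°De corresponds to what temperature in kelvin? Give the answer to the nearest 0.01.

350.48 K

Linear interpolation between the fixed points: C = (34 - 150) × 100 / (0 - 150) = 77.3333°C.
Then 77.3333 + 273.15 = 350.48 K.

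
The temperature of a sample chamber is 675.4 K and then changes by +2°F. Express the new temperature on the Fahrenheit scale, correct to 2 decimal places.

758.05°F

Initial temperature in Celsius: 675.4 - 273.15 = 402.2500°C.
The 2°F change is an interval, so only the factor 5/9 applies: +2 × 5/9 = +1.1111°C.
Final Celsius temperature: 402.2500 + 1.1111 = 403.3611°C.
In Fahrenheit: 403.3611 × 1.8 + 32 = 758.05°F.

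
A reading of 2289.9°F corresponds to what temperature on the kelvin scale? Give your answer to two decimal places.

1527.54 K

In Celsius: (2289.9 - 32) × 5/9 = 1254.3889°C.
In kelvin: 1254.3889 + 273.15 = 1527.54 K.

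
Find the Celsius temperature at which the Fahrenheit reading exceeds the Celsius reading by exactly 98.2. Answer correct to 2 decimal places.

Let C be the Celsius reading. The Fahrenheit reading is F = 1.8·C + 32.
Require F - C = 98.2: (0.8)·C + 32 = 98.2.
C = (98.2 - 32) / (0.8) = 82.75.

82.75°C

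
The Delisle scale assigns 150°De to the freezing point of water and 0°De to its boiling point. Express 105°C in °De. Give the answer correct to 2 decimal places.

Linearly onto the Delisle scale: 150 + (105.0000 / 100) × (0 - 150) = -7.50°De.

-7.50°De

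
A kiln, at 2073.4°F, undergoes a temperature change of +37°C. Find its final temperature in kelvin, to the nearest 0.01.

1444.26 K

Initial temperature in Celsius: (2073.4 - 32) × 5/9 = 1134.1111°C.
Final Celsius temperature: 1134.1111 + 37.0000 = 1171.1111°C.
In kelvin: 1171.1111 + 273.15 = 1444.26 K.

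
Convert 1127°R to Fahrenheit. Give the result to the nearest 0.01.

667.33°F

In Celsius: (1127 - 491.67) × 5/9 = 352.9611°C.
In Fahrenheit: 352.9611 × 1.8 + 32 = 667.33°F.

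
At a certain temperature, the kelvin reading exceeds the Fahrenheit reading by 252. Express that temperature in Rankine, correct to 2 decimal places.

Let x be the Fahrenheit reading; then the kelvin reading is 5/9·x + 255.372.
(5/9·x + 255.372) - x = 252  ⇒  (-4/9)·x = -3.37222  ⇒  x = 7.5875°F.
In Celsius: (7.5875 - 32) × 5/9 = -13.5625°C.
In Rankine: -13.5625 × 1.8 + 491.67 = 467.26°R.

467.26°R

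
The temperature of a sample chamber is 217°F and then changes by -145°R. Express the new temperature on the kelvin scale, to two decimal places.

295.37 K

Initial temperature in Celsius: (217 - 32) × 5/9 = 102.7778°C.
The 145°R change is an interval, so only the factor 5/9 applies: -145 × 5/9 = -80.5556°C.
Final Celsius temperature: 102.7778 - 80.5556 = 22.2222°C.
In kelvin: 22.2222 + 273.15 = 295.37 K.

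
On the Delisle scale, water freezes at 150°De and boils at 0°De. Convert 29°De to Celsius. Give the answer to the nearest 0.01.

Linear interpolation between the fixed points: C = (29 - 150) × 100 / (0 - 150) = 80.6667°C.

80.67°C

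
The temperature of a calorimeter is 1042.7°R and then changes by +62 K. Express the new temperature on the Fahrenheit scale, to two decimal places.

694.63°F

Initial temperature in Celsius: (1042.7 - 491.67) × 5/9 = 306.1278°C.
The 62 K change is an interval; Kelvin and Celsius degrees are the same size, so ΔC = +62°C.
Final Celsius temperature: 306.1278 + 62.0000 = 368.1278°C.
In Fahrenheit: 368.1278 × 1.8 + 32 = 694.63°F.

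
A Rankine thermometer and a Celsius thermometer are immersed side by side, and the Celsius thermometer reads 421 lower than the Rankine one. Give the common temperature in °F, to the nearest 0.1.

Let x be the Rankine reading; then the Celsius reading is 5/9·x - 273.15.
(5/9·x - 273.15) - x = -421  ⇒  (-4/9)·x = -147.85  ⇒  x = 332.6625°R.
In Celsius: (332.6625 - 491.67) × 5/9 = -88.3375°C.
In Fahrenheit: -88.3375 × 1.8 + 32 = -127.0°F.

-127.0°F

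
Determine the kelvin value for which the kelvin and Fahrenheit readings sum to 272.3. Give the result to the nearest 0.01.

Let K be the kelvin reading. The Fahrenheit reading is F = 1.8·K - 459.67.
Require K + F = 272.3: (2.8)·K - 459.67 = 272.3.
K = (272.3 + 459.67) / (2.8) = 261.42.

261.42 K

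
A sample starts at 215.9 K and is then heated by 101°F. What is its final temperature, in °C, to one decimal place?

-1.1°C

Initial temperature in Celsius: 215.9 - 273.15 = -57.2500°C.
The 101°F change is an interval, so only the factor 5/9 applies: +101 × 5/9 = +56.1111°C.
Final Celsius temperature: -57.2500 + 56.1111 = -1.1389°C.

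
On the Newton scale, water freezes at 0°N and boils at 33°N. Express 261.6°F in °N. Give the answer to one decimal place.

42.1°N

First in Celsius: (261.6 - 32) × 5/9 = 127.5556°C.
Linearly onto the Newton scale: 0 + (127.5556 / 100) × (33 - 0) = 42.1°N.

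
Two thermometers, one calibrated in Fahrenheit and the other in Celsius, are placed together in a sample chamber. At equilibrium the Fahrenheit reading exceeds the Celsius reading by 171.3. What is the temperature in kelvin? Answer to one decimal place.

Let x be the Fahrenheit reading; then the Celsius reading is 5/9·x - 17.7778.
(5/9·x - 17.7778) - x = -171.3  ⇒  (-4/9)·x = -153.522  ⇒  x = 345.4250°F.
In Celsius: (345.425 - 32) × 5/9 = 174.1250°C.
In kelvin: 174.1250 + 273.15 = 447.3 K.

447.3 K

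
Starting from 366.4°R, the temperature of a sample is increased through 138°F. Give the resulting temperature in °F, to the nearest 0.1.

Initial temperature in Celsius: (366.4 - 491.67) × 5/9 = -69.5944°C.
The 138°F change is an interval, so only the factor 5/9 applies: +138 × 5/9 = +76.6667°C.
Final Celsius temperature: -69.5944 + 76.6667 = 7.0722°C.
In Fahrenheit: 7.0722 × 1.8 + 32 = 44.7°F.

44.7°F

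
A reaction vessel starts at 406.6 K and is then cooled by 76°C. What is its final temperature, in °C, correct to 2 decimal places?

Initial temperature in Celsius: 406.6 - 273.15 = 133.4500°C.
Final Celsius temperature: 133.4500 - 76.0000 = 57.4500°C.

57.45°C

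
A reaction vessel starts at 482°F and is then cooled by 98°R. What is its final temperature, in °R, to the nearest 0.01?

843.67°R

Initial temperature in Celsius: (482 - 32) × 5/9 = 250.0000°C.
The 98°R change is an interval, so only the factor 5/9 applies: -98 × 5/9 = -54.4444°C.
Final Celsius temperature: 250.0000 - 54.4444 = 195.5556°C.
In Rankine: 195.5556 × 1.8 + 491.67 = 843.67°R.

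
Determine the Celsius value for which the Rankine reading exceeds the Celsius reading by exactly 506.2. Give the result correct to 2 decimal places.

18.16°C

Let C be the Celsius reading. The Rankine reading is R = 1.8·C + 491.67.
Require R - C = 506.2: (0.8)·C + 491.67 = 506.2.
C = (506.2 - 491.67) / (0.8) = 18.16.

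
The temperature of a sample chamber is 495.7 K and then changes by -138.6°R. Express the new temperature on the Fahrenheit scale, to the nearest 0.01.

293.99°F

Initial temperature in Celsius: 495.7 - 273.15 = 222.5500°C.
The 138.6°R change is an interval, so only the factor 5/9 applies: -138.6 × 5/9 = -77.0000°C.
Final Celsius temperature: 222.5500 - 77.0000 = 145.5500°C.
In Fahrenheit: 145.5500 × 1.8 + 32 = 293.99°F.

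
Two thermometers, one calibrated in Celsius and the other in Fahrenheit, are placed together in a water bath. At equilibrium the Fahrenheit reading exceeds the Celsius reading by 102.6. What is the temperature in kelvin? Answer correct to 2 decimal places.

361.40 K

Let x be the Celsius reading; then the Fahrenheit reading is 1.8·x + 32.
(1.8·x + 32) - x = 102.6  ⇒  (0.8)·x = 70.6  ⇒  x = 88.2500°C.
In kelvin: 88.2500 + 273.15 = 361.40 K.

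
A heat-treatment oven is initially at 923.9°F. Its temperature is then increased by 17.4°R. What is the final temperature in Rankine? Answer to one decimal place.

Initial temperature in Celsius: (923.9 - 32) × 5/9 = 495.5000°C.
The 17.4°R change is an interval, so only the factor 5/9 applies: +17.4 × 5/9 = +9.6667°C.
Final Celsius temperature: 495.5000 + 9.6667 = 505.1667°C.
In Rankine: 505.1667 × 1.8 + 491.67 = 1401.0°R.

1401.0°R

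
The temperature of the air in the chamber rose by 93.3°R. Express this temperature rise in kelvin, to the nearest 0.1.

For a temperature interval the offset drops out; only the factor 5/9 applies.
93.3 × 5/9 = 51.8.

51.8 K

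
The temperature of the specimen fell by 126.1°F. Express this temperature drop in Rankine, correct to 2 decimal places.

Fahrenheit and Rankine degrees are the same size, so the interval is unchanged: 126.10.

126.10°R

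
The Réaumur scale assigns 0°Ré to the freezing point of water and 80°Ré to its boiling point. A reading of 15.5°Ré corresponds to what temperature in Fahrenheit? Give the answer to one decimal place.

66.9°F

Linear interpolation between the fixed points: C = (15.5 - 0) × 100 / (80 - 0) = 19.3750°C.
Then 19.3750 × 1.8 + 32 = 66.9°F.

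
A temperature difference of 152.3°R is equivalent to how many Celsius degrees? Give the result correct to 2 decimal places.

84.61°C

Only the scale ratio 5/9 matters for a change in temperature.
152.3 × 5/9 = 84.61.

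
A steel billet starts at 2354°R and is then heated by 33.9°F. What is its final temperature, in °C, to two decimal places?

Initial temperature in Celsius: (2354 - 491.67) × 5/9 = 1034.6278°C.
The 33.9°F change is an interval, so only the factor 5/9 applies: +33.9 × 5/9 = +18.8333°C.
Final Celsius temperature: 1034.6278 + 18.8333 = 1053.4611°C.

1053.46°C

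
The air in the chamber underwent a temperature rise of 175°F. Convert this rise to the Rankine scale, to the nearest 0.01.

175.00°R

Fahrenheit and Rankine degrees are the same size, so the interval is unchanged: 175.00.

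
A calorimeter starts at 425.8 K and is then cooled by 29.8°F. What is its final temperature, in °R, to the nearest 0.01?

736.64°R

Initial temperature in Celsius: 425.8 - 273.15 = 152.6500°C.
The 29.8°F change is an interval, so only the factor 5/9 applies: -29.8 × 5/9 = -16.5556°C.
Final Celsius temperature: 152.6500 - 16.5556 = 136.0944°C.
In Rankine: 136.0944 × 1.8 + 491.67 = 736.64°R.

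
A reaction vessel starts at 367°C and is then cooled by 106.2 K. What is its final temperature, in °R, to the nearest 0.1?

The 106.2 K change is an interval; Kelvin and Celsius degrees are the same size, so ΔC = -106.2°C.
Final Celsius temperature: 367.0000 - 106.2000 = 260.8000°C.
In Rankine: 260.8000 × 1.8 + 491.67 = 961.1°R.

961.1°R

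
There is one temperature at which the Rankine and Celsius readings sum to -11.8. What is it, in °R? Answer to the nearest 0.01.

Let R be the Rankine reading. The Celsius reading is C = 5/9·R - 273.15.
Require R + C = -11.8: (14/9)·R - 273.15 = -11.8.
R = (-11.8 + 273.15) / (14/9) = 168.01.

168.01°R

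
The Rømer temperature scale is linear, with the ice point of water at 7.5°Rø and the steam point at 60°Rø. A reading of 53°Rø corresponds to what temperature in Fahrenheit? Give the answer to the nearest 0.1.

Linear interpolation between the fixed points: C = (53 - 7.5) × 100 / (60 - 7.5) = 86.6667°C.
Then 86.6667 × 1.8 + 32 = 188.0°F.

188.0°F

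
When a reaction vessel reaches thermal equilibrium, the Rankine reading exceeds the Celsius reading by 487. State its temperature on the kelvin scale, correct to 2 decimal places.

267.31 K

Let x be the Celsius reading; then the Rankine reading is 1.8·x + 491.67.
(1.8·x + 491.67) - x = 487  ⇒  (0.8)·x = -4.67  ⇒  x = -5.8375°C.
In kelvin: -5.8375 + 273.15 = 267.31 K.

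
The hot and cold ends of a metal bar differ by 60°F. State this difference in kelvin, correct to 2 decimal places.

33.33 K

For a temperature interval the offset drops out; only the factor 5/9 applies.
60 × 5/9 = 33.33.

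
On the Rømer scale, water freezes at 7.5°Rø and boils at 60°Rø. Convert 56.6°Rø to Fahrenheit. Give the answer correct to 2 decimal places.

200.34°F

Linear interpolation between the fixed points: C = (56.6 - 7.5) × 100 / (60 - 7.5) = 93.5238°C.
Then 93.5238 × 1.8 + 32 = 200.34°F.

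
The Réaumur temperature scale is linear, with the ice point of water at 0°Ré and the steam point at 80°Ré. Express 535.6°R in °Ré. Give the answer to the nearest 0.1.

First in Celsius: (535.6 - 491.67) × 5/9 = 24.4056°C.
Linearly onto the Réaumur scale: 0 + (24.4056 / 100) × (80 - 0) = 19.5°Ré.

19.5°Ré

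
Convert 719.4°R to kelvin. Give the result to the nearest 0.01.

In Celsius: (719.4 - 491.67) × 5/9 = 126.5167°C.
In kelvin: 126.5167 + 273.15 = 399.67 K.

399.67 K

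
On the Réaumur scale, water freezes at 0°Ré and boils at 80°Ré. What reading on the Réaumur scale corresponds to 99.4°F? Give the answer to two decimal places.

29.96°Ré

First in Celsius: (99.4 - 32) × 5/9 = 37.4444°C.
Linearly onto the Réaumur scale: 0 + (37.4444 / 100) × (80 - 0) = 29.96°Ré.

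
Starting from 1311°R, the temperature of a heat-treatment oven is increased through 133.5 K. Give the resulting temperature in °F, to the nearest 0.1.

Initial temperature in Celsius: (1311 - 491.67) × 5/9 = 455.1833°C.
The 133.5 K change is an interval; Kelvin and Celsius degrees are the same size, so ΔC = +133.5°C.
Final Celsius temperature: 455.1833 + 133.5000 = 588.6833°C.
In Fahrenheit: 588.6833 × 1.8 + 32 = 1091.6°F.

1091.6°F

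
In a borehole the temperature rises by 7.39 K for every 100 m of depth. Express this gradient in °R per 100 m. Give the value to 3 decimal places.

Since only a temperature interval is involved, the additive offset between the scales drops out.
A change of 1 K is a change of 1.8°R, so 7.39 × 1.8 = 13.302.

13.302 °R/100 m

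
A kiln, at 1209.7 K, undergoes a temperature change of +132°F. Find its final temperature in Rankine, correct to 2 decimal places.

Initial temperature in Celsius: 1209.7 - 273.15 = 936.5500°C.
The 132°F change is an interval, so only the factor 5/9 applies: +132 × 5/9 = +73.3333°C.
Final Celsius temperature: 936.5500 + 73.3333 = 1009.8833°C.
In Rankine: 1009.8833 × 1.8 + 491.67 = 2309.46°R.

2309.46°R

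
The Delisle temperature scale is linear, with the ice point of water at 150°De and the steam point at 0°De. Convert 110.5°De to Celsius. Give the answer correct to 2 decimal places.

26.33°C

Linear interpolation between the fixed points: C = (110.5 - 150) × 100 / (0 - 150) = 26.3333°C.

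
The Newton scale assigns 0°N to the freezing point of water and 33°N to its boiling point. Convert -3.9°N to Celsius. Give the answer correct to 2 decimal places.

Linear interpolation between the fixed points: C = (-3.9 - 0) × 100 / (33 - 0) = -11.8182°C.

-11.82°C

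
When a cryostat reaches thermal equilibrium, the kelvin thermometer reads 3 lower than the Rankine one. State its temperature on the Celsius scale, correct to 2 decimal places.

-269.40°C

Let x be the Rankine reading; then the kelvin reading is 5/9·x.
(5/9·x) - x = -3  ⇒  (-4/9)·x = -3  ⇒  x = 6.7500°R.
In Celsius: (6.75 - 491.67) × 5/9 = -269.40°C.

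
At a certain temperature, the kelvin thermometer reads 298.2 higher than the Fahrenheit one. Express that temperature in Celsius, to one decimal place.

-71.3°C

Let x be the Fahrenheit reading; then the kelvin reading is 5/9·x + 255.372.
(5/9·x + 255.372) - x = 298.2  ⇒  (-4/9)·x = 42.8278  ⇒  x = -96.3625°F.
In Celsius: (-96.3625 - 32) × 5/9 = -71.3°C.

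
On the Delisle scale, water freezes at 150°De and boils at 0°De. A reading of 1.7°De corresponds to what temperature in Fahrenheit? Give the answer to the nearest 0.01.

Linear interpolation between the fixed points: C = (1.7 - 150) × 100 / (0 - 150) = 98.8667°C.
Then 98.8667 × 1.8 + 32 = 209.96°F.

209.96°F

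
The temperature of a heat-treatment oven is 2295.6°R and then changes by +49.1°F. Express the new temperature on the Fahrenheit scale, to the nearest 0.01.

1885.03°F

Initial temperature in Celsius: (2295.6 - 491.67) × 5/9 = 1002.1833°C.
The 49.1°F change is an interval, so only the factor 5/9 applies: +49.1 × 5/9 = +27.2778°C.
Final Celsius temperature: 1002.1833 + 27.2778 = 1029.4611°C.
In Fahrenheit: 1029.4611 × 1.8 + 32 = 1885.03°F.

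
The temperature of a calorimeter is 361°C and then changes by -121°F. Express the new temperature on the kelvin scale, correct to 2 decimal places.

The 121°F change is an interval, so only the factor 5/9 applies: -121 × 5/9 = -67.2222°C.
Final Celsius temperature: 361.0000 - 67.2222 = 293.7778°C.
In kelvin: 293.7778 + 273.15 = 566.93 K.

566.93 K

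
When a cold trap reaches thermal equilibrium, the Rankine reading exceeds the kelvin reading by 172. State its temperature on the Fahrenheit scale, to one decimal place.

Let x be the Rankine reading; then the kelvin reading is 5/9·x.
(5/9·x) - x = -172  ⇒  (-4/9)·x = -172  ⇒  x = 387.0000°R.
In Celsius: (387 - 491.67) × 5/9 = -58.1500°C.
In Fahrenheit: -58.1500 × 1.8 + 32 = -72.7°F.

-72.7°F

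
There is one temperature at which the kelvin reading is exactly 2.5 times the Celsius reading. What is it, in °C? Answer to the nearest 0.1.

Let C be the Celsius reading. The kelvin reading is K = 1·C + 273.15.
Require K = 2.5·C: 1·C + 273.15 = 2.5·C.
(-1.5)·C = -273.15  ⇒  C = 182.1.

182.1°C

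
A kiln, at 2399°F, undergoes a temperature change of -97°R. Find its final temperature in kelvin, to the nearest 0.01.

1534.26 K

Initial temperature in Celsius: (2399 - 32) × 5/9 = 1315.0000°C.
The 97°R change is an interval, so only the factor 5/9 applies: -97 × 5/9 = -53.8889°C.
Final Celsius temperature: 1315.0000 - 53.8889 = 1261.1111°C.
In kelvin: 1261.1111 + 273.15 = 1534.26 K.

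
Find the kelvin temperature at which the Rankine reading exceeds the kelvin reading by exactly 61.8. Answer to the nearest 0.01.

77.25 K

Let K be the kelvin reading. The Rankine reading is R = 1.8·K.
Require R - K = 61.8: (0.8)·K = 61.8.
K = (61.8) / (0.8) = 77.25.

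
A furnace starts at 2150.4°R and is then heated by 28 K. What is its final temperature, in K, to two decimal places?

1222.67 K

Initial temperature in Celsius: (2150.4 - 491.67) × 5/9 = 921.5167°C.
The 28 K change is an interval; Kelvin and Celsius degrees are the same size, so ΔC = +28°C.
Final Celsius temperature: 921.5167 + 28.0000 = 949.5167°C.
In kelvin: 949.5167 + 273.15 = 1222.67 K.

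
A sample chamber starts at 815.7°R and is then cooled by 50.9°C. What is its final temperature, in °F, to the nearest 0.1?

Initial temperature in Celsius: (815.7 - 491.67) × 5/9 = 180.0167°C.
Final Celsius temperature: 180.0167 - 50.9000 = 129.1167°C.
In Fahrenheit: 129.1167 × 1.8 + 32 = 264.4°F.

264.4°F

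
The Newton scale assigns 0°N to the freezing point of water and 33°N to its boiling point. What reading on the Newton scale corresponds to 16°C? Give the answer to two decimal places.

5.28°N

Linearly onto the Newton scale: 0 + (16.0000 / 100) × (33 - 0) = 5.28°N.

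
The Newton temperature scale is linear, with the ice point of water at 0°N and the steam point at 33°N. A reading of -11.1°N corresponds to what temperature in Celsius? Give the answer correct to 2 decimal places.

Linear interpolation between the fixed points: C = (-11.1 - 0) × 100 / (33 - 0) = -33.6364°C.

-33.64°C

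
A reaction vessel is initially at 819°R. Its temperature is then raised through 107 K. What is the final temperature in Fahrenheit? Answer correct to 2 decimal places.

551.93°F

Initial temperature in Celsius: (819 - 491.67) × 5/9 = 181.8500°C.
The 107 K change is an interval; Kelvin and Celsius degrees are the same size, so ΔC = +107°C.
Final Celsius temperature: 181.8500 + 107.0000 = 288.8500°C.
In Fahrenheit: 288.8500 × 1.8 + 32 = 551.93°F.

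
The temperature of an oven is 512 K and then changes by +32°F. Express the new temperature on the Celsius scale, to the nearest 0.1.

256.6°C

Initial temperature in Celsius: 512 - 273.15 = 238.8500°C.
The 32°F change is an interval, so only the factor 5/9 applies: +32 × 5/9 = +17.7778°C.
Final Celsius temperature: 238.8500 + 17.7778 = 256.6278°C.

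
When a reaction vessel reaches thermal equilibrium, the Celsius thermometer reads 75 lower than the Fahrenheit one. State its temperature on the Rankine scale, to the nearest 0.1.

Let x be the Fahrenheit reading; then the Celsius reading is 5/9·x - 17.7778.
(5/9·x - 17.7778) - x = -75  ⇒  (-4/9)·x = -57.2222  ⇒  x = 128.7500°F.
In Celsius: (128.75 - 32) × 5/9 = 53.7500°C.
In Rankine: 53.7500 × 1.8 + 491.67 = 588.4°R.

588.4°R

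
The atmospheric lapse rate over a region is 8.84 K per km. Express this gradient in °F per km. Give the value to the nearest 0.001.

Since only a temperature interval is involved, the additive offset between the scales drops out.
A change of 1 K is a change of 1.8°F, so 8.84 × 1.8 = 15.912.

15.912 °F/km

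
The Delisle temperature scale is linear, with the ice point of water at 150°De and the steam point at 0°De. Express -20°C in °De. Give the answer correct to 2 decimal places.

Linearly onto the Delisle scale: 150 + (-20.0000 / 100) × (0 - 150) = 180.00°De.

180.00°De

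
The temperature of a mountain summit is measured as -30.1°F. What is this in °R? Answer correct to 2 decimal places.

429.57°R

In Celsius: (-30.1 - 32) × 5/9 = -34.5000°C.
In Rankine: -34.5000 × 1.8 + 491.67 = 429.57°R.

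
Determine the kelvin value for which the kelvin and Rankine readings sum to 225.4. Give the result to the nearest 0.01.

80.50 K

Let K be the kelvin reading. The Rankine reading is R = 1.8·K.
Require K + R = 225.4: (2.8)·K = 225.4.
K = (225.4) / (2.8) = 80.50.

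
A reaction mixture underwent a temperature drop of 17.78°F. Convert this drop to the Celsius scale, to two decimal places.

9.88°C

An interval of 1°F corresponds to 5/9°C.
17.78 × 5/9 = 9.88.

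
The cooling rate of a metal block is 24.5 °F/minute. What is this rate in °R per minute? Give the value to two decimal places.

24.50 °R/minute

Since only a temperature interval is involved, the additive offset between the scales drops out.
A change of 1°F is a change of 1°R, so 24.5 × 1 = 24.50.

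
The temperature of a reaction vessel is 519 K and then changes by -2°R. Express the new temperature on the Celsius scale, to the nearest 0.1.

Initial temperature in Celsius: 519 - 273.15 = 245.8500°C.
The 2°R change is an interval, so only the factor 5/9 applies: -2 × 5/9 = -1.1111°C.
Final Celsius temperature: 245.8500 - 1.1111 = 244.7389°C.

244.7°C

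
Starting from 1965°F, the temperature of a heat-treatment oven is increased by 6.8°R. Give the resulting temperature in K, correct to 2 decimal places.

1350.82 K

Initial temperature in Celsius: (1965 - 32) × 5/9 = 1073.8889°C.
The 6.8°R change is an interval, so only the factor 5/9 applies: +6.8 × 5/9 = +3.7778°C.
Final Celsius temperature: 1073.8889 + 3.7778 = 1077.6667°C.
In kelvin: 1077.6667 + 273.15 = 1350.82 K.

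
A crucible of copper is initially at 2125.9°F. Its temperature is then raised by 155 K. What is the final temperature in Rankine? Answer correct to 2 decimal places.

2864.57°R

Initial temperature in Celsius: (2125.9 - 32) × 5/9 = 1163.2778°C.
The 155 K change is an interval; Kelvin and Celsius degrees are the same size, so ΔC = +155°C.
Final Celsius temperature: 1163.2778 + 155.0000 = 1318.2778°C.
In Rankine: 1318.2778 × 1.8 + 491.67 = 2864.57°R.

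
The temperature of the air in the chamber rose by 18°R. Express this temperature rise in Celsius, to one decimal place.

10.0°C

Only the scale ratio 5/9 matters for a change in temperature.
18 × 5/9 = 10.0.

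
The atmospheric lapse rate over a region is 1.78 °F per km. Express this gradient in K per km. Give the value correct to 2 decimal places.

The quantity depends on a temperature interval, so only the ratio of degree sizes applies; the offset between the scales is irrelevant.
A change of 1°F is a change of 5/9 K, so 1.78 × 5/9 = 0.99.

0.99 K/km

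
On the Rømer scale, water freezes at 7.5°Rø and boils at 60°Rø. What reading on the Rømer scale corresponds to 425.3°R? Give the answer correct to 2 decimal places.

-11.86°Rø

First in Celsius: (425.3 - 491.67) × 5/9 = -36.8722°C.
Linearly onto the Rømer scale: 7.5 + (-36.8722 / 100) × (60 - 7.5) = -11.86°Rø.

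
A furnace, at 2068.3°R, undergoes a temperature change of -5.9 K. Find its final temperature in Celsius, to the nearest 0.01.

870.01°C

Initial temperature in Celsius: (2068.3 - 491.67) × 5/9 = 875.9056°C.
The 5.9 K change is an interval; Kelvin and Celsius degrees are the same size, so ΔC = -5.9°C.
Final Celsius temperature: 875.9056 - 5.9000 = 870.0056°C.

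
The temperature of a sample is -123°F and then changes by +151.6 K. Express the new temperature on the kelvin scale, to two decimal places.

338.64 K

Initial temperature in Celsius: (-123 - 32) × 5/9 = -86.1111°C.
The 151.6 K change is an interval; Kelvin and Celsius degrees are the same size, so ΔC = +151.6°C.
Final Celsius temperature: -86.1111 + 151.6000 = 65.4889°C.
In kelvin: 65.4889 + 273.15 = 338.64 K.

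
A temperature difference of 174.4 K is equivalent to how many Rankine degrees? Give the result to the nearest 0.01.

313.92°R

For a temperature interval the offset drops out; only the factor 1.8 applies.
174.4 × 1.8 = 313.92.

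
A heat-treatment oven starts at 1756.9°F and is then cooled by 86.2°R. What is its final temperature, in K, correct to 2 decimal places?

Initial temperature in Celsius: (1756.9 - 32) × 5/9 = 958.2778°C.
The 86.2°R change is an interval, so only the factor 5/9 applies: -86.2 × 5/9 = -47.8889°C.
Final Celsius temperature: 958.2778 - 47.8889 = 910.3889°C.
In kelvin: 910.3889 + 273.15 = 1183.54 K.

1183.54 K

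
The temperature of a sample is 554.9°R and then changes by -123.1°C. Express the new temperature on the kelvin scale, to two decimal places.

Initial temperature in Celsius: (554.9 - 491.67) × 5/9 = 35.1278°C.
Final Celsius temperature: 35.1278 - 123.1000 = -87.9722°C.
In kelvin: -87.9722 + 273.15 = 185.18 K.

185.18 K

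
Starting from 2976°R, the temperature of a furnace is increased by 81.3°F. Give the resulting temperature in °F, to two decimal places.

Initial temperature in Celsius: (2976 - 491.67) × 5/9 = 1380.1833°C.
The 81.3°F change is an interval, so only the factor 5/9 applies: +81.3 × 5/9 = +45.1667°C.
Final Celsius temperature: 1380.1833 + 45.1667 = 1425.3500°C.
In Fahrenheit: 1425.3500 × 1.8 + 32 = 2597.63°F.

2597.63°F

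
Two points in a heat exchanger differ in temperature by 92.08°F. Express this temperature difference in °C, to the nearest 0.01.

51.16°C

An interval of 1°F corresponds to 5/9°C.
92.08 × 5/9 = 51.16.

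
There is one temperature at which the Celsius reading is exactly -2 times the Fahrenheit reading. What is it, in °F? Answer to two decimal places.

Let F be the Fahrenheit reading. The Celsius reading is C = 5/9·F - 17.7778.
Require C = -2·F: 5/9·F - 17.7778 = -2·F.
(23/9)·F = 17.7778  ⇒  F = 6.96.

6.96°F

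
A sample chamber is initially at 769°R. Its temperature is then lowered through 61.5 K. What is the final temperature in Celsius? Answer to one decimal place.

Initial temperature in Celsius: (769 - 491.67) × 5/9 = 154.0722°C.
The 61.5 K change is an interval; Kelvin and Celsius degrees are the same size, so ΔC = -61.5°C.
Final Celsius temperature: 154.0722 - 61.5000 = 92.5722°C.

92.6°C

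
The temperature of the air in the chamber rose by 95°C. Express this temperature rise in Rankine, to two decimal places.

171.00°R

Only the scale ratio 1.8 matters for a change in temperature.
95 × 1.8 = 171.00.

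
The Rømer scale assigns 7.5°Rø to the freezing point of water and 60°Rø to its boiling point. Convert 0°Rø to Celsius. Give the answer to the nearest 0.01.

-14.29°C

Linear interpolation between the fixed points: C = (0 - 7.5) × 100 / (60 - 7.5) = -14.2857°C.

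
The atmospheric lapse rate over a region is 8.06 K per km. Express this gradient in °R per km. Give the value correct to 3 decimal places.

14.508 °R/km

Since only a temperature interval is involved, the additive offset between the scales drops out.
A change of 1 K is a change of 1.8°R, so 8.06 × 1.8 = 14.508.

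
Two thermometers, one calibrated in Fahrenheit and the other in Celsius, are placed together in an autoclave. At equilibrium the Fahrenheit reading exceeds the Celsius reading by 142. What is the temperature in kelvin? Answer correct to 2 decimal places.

Let x be the Fahrenheit reading; then the Celsius reading is 5/9·x - 17.7778.
(5/9·x - 17.7778) - x = -142  ⇒  (-4/9)·x = -124.222  ⇒  x = 279.5000°F.
In Celsius: (279.5 - 32) × 5/9 = 137.5000°C.
In kelvin: 137.5000 + 273.15 = 410.65 K.

410.65 K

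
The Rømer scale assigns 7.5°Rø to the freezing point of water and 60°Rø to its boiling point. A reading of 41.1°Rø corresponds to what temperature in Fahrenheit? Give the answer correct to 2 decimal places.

147.20°F

Linear interpolation between the fixed points: C = (41.1 - 7.5) × 100 / (60 - 7.5) = 64.0000°C.
Then 64.0000 × 1.8 + 32 = 147.20°F.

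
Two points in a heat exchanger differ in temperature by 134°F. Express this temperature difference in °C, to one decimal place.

For a temperature interval the offset drops out; only the factor 5/9 applies.
134 × 5/9 = 74.4.

74.4°C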